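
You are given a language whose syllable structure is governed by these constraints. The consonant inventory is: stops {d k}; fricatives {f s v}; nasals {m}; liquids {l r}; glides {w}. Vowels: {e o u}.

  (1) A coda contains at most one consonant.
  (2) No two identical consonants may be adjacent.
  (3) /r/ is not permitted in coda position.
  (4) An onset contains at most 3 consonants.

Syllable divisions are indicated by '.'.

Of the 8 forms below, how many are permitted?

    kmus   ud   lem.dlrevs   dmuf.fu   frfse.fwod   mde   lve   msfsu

kmus — σ1 onset /km/ (2C), coda /s/ ok → permitted
ud — σ1 onset /∅/, coda /d/ ok → permitted
lem.dlrevs — violates constraint 1: syllable 2 coda /vs/ has 2 consonants (> 1) → not permitted
dmuf.fu — violates constraint 2: adjacent identical consonants /ff/ → not permitted
frfse.fwod — violates constraint 4: syllable 1 onset /frfs/ has 4 consonants (> 3) → not permitted
mde — σ1 onset /md/ (2C), coda /∅/ ok → permitted
lve — σ1 onset /lv/ (2C), coda /∅/ ok → permitted
msfsu — violates constraint 4: syllable 1 onset /msfs/ has 4 consonants (> 3) → not permitted
Permitted: kmus, ud, mde, lve → 4.

4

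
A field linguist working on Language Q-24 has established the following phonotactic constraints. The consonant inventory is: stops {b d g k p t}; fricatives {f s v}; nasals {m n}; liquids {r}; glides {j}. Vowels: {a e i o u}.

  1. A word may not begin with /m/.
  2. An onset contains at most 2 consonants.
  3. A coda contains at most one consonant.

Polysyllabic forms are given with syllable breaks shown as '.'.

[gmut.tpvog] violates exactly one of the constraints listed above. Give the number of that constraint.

[gmut.tpvog]: syllable 2 onset /tpv/ has 3 consonants (> 2).
This is a violation of constraint 2: "An onset contains at most 2 consonants."
The remaining constraints (1, 3) are satisfied.

2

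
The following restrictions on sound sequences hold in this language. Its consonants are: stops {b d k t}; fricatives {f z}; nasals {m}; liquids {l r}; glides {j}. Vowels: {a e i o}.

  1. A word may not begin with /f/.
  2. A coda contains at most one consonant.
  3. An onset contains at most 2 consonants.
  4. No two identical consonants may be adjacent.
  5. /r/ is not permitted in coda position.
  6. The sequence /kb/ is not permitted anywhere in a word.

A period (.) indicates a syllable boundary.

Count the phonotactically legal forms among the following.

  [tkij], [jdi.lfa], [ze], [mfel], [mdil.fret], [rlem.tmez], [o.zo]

[tkij] — σ1 onset /tk/ (2C), coda /j/ ok → phonotactically legal
[jdi.lfa] — σ1 onset /jd/ (2C), coda /∅/ ok; σ2 onset /lf/ (2C), coda /∅/ ok → phonotactically legal
[ze] — σ1 onset /z/, coda /∅/ ok → phonotactically legal
[mfel] — σ1 onset /mf/ (2C), coda /l/ ok → phonotactically legal
[mdil.fret] — σ1 onset /md/ (2C), coda /l/ ok; σ2 onset /fr/ (2C), coda /t/ ok → phonotactically legal
[rlem.tmez] — σ1 onset /rl/ (2C), coda /m/ ok; σ2 onset /tm/ (2C), coda /z/ ok → phonotactically legal
[o.zo] — σ1 onset /∅/, coda /∅/ ok; σ2 onset /z/, coda /∅/ ok → phonotactically legal
Phonotactically legal: [tkij], [jdi.lfa], [ze], [mfel], [mdil.fret], [rlem.tmez], [o.zo] → 7.

7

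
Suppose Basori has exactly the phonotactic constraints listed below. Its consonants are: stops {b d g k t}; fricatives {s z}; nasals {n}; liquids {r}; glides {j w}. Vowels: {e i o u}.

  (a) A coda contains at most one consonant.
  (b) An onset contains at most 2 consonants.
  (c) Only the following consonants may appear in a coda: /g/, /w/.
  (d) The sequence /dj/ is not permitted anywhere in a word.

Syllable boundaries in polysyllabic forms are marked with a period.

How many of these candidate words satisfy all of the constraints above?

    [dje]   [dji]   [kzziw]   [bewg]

[dje] — violates constraint (d): contains banned sequence /dj/ → phonotactically illegal
[dji] — violates constraint (d): contains banned sequence /dj/ → phonotactically illegal
[kzziw] — violates constraint (b): syllable 1 onset /kzz/ has 3 consonants (> 2) → phonotactically illegal
[bewg] — violates constraint (a): syllable 1 coda /wg/ has 2 consonants (> 1) → phonotactically illegal
No form is phonotactically legal → 0.

0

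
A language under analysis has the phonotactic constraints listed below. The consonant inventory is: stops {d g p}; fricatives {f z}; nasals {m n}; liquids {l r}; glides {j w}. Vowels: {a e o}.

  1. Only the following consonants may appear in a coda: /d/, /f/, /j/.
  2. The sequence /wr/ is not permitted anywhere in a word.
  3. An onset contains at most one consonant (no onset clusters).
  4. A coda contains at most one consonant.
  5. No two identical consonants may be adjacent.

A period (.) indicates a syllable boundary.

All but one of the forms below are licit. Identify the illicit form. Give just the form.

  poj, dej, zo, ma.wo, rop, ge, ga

poj — σ1 onset /p/, coda /j/ ok → licit
dej — σ1 onset /d/, coda /j/ ok → licit
zo — σ1 onset /z/, coda /∅/ ok → licit
ma.wo — σ1 onset /m/, coda /∅/ ok; σ2 onset /w/, coda /∅/ ok → licit
rop — violates constraint 1: syllable 1 coda contains /p/, which is not a licensed coda consonant → illicit
ge — σ1 onset /g/, coda /∅/ ok → licit
ga — σ1 onset /g/, coda /∅/ ok → licit

rop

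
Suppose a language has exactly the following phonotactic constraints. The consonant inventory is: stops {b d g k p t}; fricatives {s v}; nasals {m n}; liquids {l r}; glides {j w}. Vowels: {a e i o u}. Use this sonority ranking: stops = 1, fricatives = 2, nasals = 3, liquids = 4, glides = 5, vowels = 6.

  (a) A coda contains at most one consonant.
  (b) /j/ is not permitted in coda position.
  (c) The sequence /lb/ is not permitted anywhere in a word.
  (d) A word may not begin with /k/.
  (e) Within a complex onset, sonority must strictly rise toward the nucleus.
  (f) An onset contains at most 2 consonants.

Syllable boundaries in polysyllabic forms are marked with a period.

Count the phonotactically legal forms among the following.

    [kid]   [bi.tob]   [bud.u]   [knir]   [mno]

2

[kid] — violates constraint (d): word begins with /k/ → phonotactically illegal
[bi.tob] — σ1 onset /b/, coda /∅/ ok; σ2 onset /t/, coda /b/ ok → phonotactically legal
[bud.u] — σ1 onset /b/, coda /d/ ok; σ2 onset /∅/, coda /∅/ ok → phonotactically legal
[knir] — violates constraint (d): word begins with /k/ → phonotactically illegal
[mno] — violates constraint (e): syllable 1 onset /mn/: /m/ (nasal, 3) → /n/ (nasal, 3) does not rise → phonotactically illegal
Phonotactically legal: [bi.tob], [bud.u] → 2.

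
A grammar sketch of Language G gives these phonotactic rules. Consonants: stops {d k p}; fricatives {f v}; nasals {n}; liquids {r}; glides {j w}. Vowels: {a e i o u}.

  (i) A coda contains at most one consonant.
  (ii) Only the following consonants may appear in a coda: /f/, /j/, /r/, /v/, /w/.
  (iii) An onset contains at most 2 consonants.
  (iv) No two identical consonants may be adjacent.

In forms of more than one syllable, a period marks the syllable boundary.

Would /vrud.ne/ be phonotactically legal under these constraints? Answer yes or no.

/vrud.ne/ — violates constraint (ii): syllable 1 coda contains /d/, which is not a licensed coda consonant → phonotactically illegal

no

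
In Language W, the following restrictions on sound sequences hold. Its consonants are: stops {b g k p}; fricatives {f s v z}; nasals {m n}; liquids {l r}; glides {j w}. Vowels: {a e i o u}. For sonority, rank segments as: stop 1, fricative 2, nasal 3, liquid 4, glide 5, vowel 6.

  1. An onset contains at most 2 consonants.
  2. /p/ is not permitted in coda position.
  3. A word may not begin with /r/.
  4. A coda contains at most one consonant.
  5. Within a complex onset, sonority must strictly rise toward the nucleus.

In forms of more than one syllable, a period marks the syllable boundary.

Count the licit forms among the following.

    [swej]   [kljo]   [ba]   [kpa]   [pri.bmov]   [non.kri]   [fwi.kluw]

[swej] — σ1 onset /sw/ (2→5 rises), coda /j/ ok → licit
[kljo] — violates constraint 1: syllable 1 onset /klj/ has 3 consonants (> 2) → illicit
[ba] — σ1 onset /b/, coda /∅/ ok → licit
[kpa] — violates constraint 5: syllable 1 onset /kp/: /k/ (stop, 1) → /p/ (stop, 1) does not rise → illicit
[pri.bmov] — σ1 onset /pr/ (1→4 rises), coda /∅/ ok; σ2 onset /bm/ (1→3 rises), coda /v/ ok → licit
[non.kri] — σ1 onset /n/, coda /n/ ok; σ2 onset /kr/ (1→4 rises), coda /∅/ ok → licit
[fwi.kluw] — σ1 onset /fw/ (2→5 rises), coda /∅/ ok; σ2 onset /kl/ (1→4 rises), coda /w/ ok → licit
Licit: [swej], [ba], [pri.bmov], [non.kri], [fwi.kluw] → 5.

5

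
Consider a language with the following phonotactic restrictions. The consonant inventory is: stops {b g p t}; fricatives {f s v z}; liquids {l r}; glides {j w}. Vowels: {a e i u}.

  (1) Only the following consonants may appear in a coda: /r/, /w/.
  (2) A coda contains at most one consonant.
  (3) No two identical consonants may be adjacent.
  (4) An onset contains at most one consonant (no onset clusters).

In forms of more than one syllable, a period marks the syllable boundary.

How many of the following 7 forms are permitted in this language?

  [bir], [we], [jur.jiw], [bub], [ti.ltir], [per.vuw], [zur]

[bir] — σ1 onset /b/, coda /r/ ok → permitted
[we] — σ1 onset /w/, coda /∅/ ok → permitted
[jur.jiw] — σ1 onset /j/, coda /r/ ok; σ2 onset /j/, coda /w/ ok → permitted
[bub] — violates constraint 1: syllable 1 coda contains /b/, which is not a licensed coda consonant → not permitted
[ti.ltir] — violates constraint 4: syllable 2 onset /lt/ has 2 consonants (> 1) → not permitted
[per.vuw] — σ1 onset /p/, coda /r/ ok; σ2 onset /v/, coda /w/ ok → permitted
[zur] — σ1 onset /z/, coda /r/ ok → permitted
Permitted: [bir], [we], [jur.jiw], [per.vuw], [zur] → 5.

5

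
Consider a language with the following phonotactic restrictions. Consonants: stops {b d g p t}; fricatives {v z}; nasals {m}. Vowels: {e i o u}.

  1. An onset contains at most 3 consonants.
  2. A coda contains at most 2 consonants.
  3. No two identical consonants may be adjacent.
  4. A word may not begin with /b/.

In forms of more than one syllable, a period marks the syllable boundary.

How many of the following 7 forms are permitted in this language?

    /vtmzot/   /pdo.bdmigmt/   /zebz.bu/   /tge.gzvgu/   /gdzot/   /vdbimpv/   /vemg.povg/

/vtmzot/ — violates constraint 1: syllable 1 onset /vtmz/ has 4 consonants (> 3) → not permitted
/pdo.bdmigmt/ — violates constraint 2: syllable 2 coda /gmt/ has 3 consonants (> 2) → not permitted
/zebz.bu/ — σ1 onset /z/, coda /bz/ (2C) ok; σ2 onset /b/, coda /∅/ ok → permitted
/tge.gzvgu/ — violates constraint 1: syllable 2 onset /gzvg/ has 4 consonants (> 3) → not permitted
/gdzot/ — σ1 onset /gdz/ (3C), coda /t/ ok → permitted
/vdbimpv/ — violates constraint 2: syllable 1 coda /mpv/ has 3 consonants (> 2) → not permitted
/vemg.povg/ — σ1 onset /v/, coda /mg/ (2C) ok; σ2 onset /p/, coda /vg/ (2C) ok → permitted
Permitted: /zebz.bu/, /gdzot/, /vemg.povg/ → 3.

3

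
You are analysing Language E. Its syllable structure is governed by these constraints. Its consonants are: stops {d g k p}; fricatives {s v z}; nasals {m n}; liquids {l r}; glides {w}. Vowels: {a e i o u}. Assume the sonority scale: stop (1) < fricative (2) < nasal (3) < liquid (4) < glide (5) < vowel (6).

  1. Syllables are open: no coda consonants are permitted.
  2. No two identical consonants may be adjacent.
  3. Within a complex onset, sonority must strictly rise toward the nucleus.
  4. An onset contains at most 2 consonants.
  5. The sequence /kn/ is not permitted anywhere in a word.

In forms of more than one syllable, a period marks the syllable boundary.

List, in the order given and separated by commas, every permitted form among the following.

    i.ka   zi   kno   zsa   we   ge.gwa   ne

i.ka, zi, we, ge.gwa, ne

i.ka — σ1 onset /∅/, coda /∅/ ok; σ2 onset /k/, coda /∅/ ok → permitted
zi — σ1 onset /z/, coda /∅/ ok → permitted
kno — violates constraint 5: contains banned sequence /kn/ → not permitted
zsa — violates constraint 3: syllable 1 onset /zs/: /z/ (fricative, 2) → /s/ (fricative, 2) does not rise → not permitted
we — σ1 onset /w/, coda /∅/ ok → permitted
ge.gwa — σ1 onset /g/, coda /∅/ ok; σ2 onset /gw/ (1→5 rises), coda /∅/ ok → permitted
ne — σ1 onset /n/, coda /∅/ ok → permitted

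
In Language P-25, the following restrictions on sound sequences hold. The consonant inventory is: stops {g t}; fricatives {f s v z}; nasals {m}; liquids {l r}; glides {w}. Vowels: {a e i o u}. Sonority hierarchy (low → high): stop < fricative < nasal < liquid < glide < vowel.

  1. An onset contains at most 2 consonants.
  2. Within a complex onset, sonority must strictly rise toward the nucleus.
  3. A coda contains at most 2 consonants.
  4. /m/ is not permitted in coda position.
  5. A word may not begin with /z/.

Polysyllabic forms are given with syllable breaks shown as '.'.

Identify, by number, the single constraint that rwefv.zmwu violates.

1

rwefv.zmwu: syllable 2 onset /zmw/ has 3 consonants (> 2).
This is a violation of constraint 1: "An onset contains at most 2 consonants."
The remaining constraints (2, 3, 4, 5) are satisfied.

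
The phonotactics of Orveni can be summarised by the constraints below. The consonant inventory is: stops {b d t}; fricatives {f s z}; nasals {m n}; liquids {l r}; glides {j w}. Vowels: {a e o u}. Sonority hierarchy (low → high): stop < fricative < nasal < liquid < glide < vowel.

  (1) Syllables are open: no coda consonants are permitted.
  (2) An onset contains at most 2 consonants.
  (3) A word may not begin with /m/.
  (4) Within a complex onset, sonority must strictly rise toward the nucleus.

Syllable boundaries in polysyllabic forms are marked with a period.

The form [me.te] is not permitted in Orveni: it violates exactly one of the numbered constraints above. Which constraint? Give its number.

3

[me.te]: word begins with /m/.
This is a violation of constraint 3: "A word may not begin with /m/."
The remaining constraints (1, 2, 4) are satisfied.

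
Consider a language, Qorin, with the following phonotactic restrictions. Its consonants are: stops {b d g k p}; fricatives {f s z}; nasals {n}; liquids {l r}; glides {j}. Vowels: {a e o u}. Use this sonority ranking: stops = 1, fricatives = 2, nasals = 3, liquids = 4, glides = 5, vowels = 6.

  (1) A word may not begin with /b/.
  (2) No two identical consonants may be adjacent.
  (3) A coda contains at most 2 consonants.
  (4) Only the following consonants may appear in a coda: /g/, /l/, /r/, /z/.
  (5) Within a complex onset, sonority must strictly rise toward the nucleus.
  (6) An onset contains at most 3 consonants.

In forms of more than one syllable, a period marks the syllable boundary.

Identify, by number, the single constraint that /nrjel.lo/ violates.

2

/nrjel.lo/: adjacent identical consonants /ll/.
This is a violation of constraint 2: "No two identical consonants may be adjacent."
The remaining constraints (1, 3, 4, 5, 6) are satisfied.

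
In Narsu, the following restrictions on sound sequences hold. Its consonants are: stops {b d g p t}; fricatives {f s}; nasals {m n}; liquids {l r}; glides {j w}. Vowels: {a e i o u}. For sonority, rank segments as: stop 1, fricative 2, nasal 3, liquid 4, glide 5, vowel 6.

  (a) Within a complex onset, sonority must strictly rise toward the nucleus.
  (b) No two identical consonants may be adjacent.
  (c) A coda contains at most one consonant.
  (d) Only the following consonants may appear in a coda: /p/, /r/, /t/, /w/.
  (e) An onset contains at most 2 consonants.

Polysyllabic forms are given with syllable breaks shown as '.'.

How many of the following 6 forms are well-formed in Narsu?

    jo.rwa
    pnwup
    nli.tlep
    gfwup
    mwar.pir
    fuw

4

jo.rwa — σ1 onset /j/, coda /∅/ ok; σ2 onset /rw/ (4→5 rises), coda /∅/ ok → well-formed
pnwup — violates constraint (e): syllable 1 onset /pnw/ has 3 consonants (> 2) → ill-formed
nli.tlep — σ1 onset /nl/ (3→4 rises), coda /∅/ ok; σ2 onset /tl/ (1→4 rises), coda /p/ ok → well-formed
gfwup — violates constraint (e): syllable 1 onset /gfw/ has 3 consonants (> 2) → ill-formed
mwar.pir — σ1 onset /mw/ (3→5 rises), coda /r/ ok; σ2 onset /p/, coda /r/ ok → well-formed
fuw — σ1 onset /f/, coda /w/ ok → well-formed
Well-formed: jo.rwa, nli.tlep, mwar.pir, fuw → 4.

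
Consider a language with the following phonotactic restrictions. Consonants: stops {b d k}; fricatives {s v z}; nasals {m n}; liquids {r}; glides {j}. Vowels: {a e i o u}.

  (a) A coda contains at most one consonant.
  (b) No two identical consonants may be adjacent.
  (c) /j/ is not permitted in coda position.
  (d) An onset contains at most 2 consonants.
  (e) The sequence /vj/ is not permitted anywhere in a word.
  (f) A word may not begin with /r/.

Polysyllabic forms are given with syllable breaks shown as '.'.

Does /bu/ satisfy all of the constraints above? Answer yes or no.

yes

/bu/ — σ1 onset /b/, coda /∅/ ok → permitted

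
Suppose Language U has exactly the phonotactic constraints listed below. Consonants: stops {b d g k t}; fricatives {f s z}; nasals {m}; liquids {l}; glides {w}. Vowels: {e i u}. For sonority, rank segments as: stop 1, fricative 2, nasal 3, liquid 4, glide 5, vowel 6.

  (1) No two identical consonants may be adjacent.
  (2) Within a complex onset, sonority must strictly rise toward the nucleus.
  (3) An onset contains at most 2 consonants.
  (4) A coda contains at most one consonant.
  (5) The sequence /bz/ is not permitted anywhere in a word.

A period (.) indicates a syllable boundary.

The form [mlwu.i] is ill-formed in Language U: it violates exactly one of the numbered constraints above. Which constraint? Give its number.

[mlwu.i]: syllable 1 onset /mlw/ has 3 consonants (> 2).
This is a violation of constraint 3: "An onset contains at most 2 consonants."
The remaining constraints (1, 2, 4, 5) are satisfied.

3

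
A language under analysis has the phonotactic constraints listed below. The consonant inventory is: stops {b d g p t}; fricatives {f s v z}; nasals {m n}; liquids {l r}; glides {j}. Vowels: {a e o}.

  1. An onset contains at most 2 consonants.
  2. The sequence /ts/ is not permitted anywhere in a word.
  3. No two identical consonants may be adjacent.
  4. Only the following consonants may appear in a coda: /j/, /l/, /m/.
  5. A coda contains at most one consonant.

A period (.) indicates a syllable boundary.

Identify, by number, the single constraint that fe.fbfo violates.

fe.fbfo: syllable 2 onset /fbf/ has 3 consonants (> 2).
This is a violation of constraint 1: "An onset contains at most 2 consonants."
The remaining constraints (2, 3, 4, 5) are satisfied.

1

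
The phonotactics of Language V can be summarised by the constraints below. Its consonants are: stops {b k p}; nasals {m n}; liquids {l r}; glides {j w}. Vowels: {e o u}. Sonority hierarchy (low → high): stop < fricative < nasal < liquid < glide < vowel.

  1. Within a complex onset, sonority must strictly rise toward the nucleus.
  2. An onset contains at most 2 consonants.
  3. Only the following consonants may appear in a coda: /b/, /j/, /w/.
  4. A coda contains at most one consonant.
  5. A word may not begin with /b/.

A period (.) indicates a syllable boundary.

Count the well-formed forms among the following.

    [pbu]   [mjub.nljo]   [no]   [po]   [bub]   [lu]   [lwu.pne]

4

[pbu] — violates constraint 1: syllable 1 onset /pb/: /p/ (stop, 1) → /b/ (stop, 1) does not rise → ill-formed
[mjub.nljo] — violates constraint 2: syllable 2 onset /nlj/ has 3 consonants (> 2) → ill-formed
[no] — σ1 onset /n/, coda /∅/ ok → well-formed
[po] — σ1 onset /p/, coda /∅/ ok → well-formed
[bub] — violates constraint 5: word begins with /b/ → ill-formed
[lu] — σ1 onset /l/, coda /∅/ ok → well-formed
[lwu.pne] — σ1 onset /lw/ (4→5 rises), coda /∅/ ok; σ2 onset /pn/ (1→3 rises), coda /∅/ ok → well-formed
Well-formed: [no], [po], [lu], [lwu.pne] → 4.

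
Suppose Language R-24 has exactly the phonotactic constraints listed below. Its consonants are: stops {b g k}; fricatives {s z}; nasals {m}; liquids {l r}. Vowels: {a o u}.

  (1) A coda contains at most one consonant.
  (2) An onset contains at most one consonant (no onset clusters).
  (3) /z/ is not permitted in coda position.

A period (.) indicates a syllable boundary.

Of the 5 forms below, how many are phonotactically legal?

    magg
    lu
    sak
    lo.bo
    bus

4

magg — violates constraint 1: syllable 1 coda /gg/ has 2 consonants (> 1) → phonotactically illegal
lu — σ1 onset /l/, coda /∅/ ok → phonotactically legal
sak — σ1 onset /s/, coda /k/ ok → phonotactically legal
lo.bo — σ1 onset /l/, coda /∅/ ok; σ2 onset /b/, coda /∅/ ok → phonotactically legal
bus — σ1 onset /b/, coda /s/ ok → phonotactically legal
Phonotactically legal: lu, sak, lo.bo, bus → 4.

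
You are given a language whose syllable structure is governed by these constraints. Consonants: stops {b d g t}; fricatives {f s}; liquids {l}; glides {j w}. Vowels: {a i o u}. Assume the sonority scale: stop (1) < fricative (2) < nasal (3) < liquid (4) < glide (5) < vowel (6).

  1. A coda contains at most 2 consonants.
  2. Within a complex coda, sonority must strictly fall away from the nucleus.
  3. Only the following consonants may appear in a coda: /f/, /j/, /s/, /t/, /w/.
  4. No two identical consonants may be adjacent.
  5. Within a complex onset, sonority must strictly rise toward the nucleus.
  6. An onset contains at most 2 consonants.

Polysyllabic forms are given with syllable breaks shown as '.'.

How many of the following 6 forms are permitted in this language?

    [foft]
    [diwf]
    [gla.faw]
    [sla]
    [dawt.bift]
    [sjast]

[foft] — σ1 onset /f/, coda /ft/ (2→1 falls) ok → permitted
[diwf] — σ1 onset /d/, coda /wf/ (5→2 falls) ok → permitted
[gla.faw] — σ1 onset /gl/ (1→4 rises), coda /∅/ ok; σ2 onset /f/, coda /w/ ok → permitted
[sla] — σ1 onset /sl/ (2→4 rises), coda /∅/ ok → permitted
[dawt.bift] — σ1 onset /d/, coda /wt/ (5→1 falls) ok; σ2 onset /b/, coda /ft/ (2→1 falls) ok → permitted
[sjast] — σ1 onset /sj/ (2→5 rises), coda /st/ (2→1 falls) ok → permitted
Permitted: [foft], [diwf], [gla.faw], [sla], [dawt.bift], [sjast] → 6.

6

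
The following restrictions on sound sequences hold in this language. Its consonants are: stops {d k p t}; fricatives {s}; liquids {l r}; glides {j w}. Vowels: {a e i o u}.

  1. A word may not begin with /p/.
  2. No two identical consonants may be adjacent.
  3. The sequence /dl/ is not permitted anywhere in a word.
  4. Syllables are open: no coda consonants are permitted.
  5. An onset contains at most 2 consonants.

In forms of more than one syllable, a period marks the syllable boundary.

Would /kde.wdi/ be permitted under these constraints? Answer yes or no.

yes

/kde.wdi/ — σ1 onset /kd/ (2C), coda /∅/ ok; σ2 onset /wd/ (2C), coda /∅/ ok → permitted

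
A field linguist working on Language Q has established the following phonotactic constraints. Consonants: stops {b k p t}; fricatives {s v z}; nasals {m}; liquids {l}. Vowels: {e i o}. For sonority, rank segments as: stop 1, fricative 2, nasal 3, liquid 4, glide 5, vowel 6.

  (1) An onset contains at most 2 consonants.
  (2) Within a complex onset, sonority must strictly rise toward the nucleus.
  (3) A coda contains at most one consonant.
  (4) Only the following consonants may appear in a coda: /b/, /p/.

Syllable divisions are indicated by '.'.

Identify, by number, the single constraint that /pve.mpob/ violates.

/pve.mpob/: syllable 2 onset /mp/: /m/ (nasal, 3) → /p/ (stop, 1) does not rise.
This is a violation of constraint 2: "Within a complex onset, sonority must strictly rise toward the nucleus."
The remaining constraints (1, 3, 4) are satisfied.

2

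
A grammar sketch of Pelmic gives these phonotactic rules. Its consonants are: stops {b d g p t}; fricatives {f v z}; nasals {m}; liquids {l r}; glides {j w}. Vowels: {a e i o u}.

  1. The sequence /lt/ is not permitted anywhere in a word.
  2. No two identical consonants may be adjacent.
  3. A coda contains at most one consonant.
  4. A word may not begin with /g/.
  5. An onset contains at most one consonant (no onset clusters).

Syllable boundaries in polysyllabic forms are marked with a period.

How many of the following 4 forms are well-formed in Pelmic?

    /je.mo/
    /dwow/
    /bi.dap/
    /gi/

2

/je.mo/ — σ1 onset /j/, coda /∅/ ok; σ2 onset /m/, coda /∅/ ok → well-formed
/dwow/ — violates constraint 5: syllable 1 onset /dw/ has 2 consonants (> 1) → ill-formed
/bi.dap/ — σ1 onset /b/, coda /∅/ ok; σ2 onset /d/, coda /p/ ok → well-formed
/gi/ — violates constraint 4: word begins with /g/ → ill-formed
Well-formed: /je.mo/, /bi.dap/ → 2.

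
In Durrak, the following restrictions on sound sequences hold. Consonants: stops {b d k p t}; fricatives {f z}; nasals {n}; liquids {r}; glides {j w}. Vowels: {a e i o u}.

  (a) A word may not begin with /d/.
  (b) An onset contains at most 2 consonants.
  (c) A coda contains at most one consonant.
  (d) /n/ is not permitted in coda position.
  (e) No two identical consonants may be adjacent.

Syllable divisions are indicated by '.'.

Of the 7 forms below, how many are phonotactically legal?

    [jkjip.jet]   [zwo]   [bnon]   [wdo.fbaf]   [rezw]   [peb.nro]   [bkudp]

3

[jkjip.jet] — violates constraint (b): syllable 1 onset /jkj/ has 3 consonants (> 2) → phonotactically illegal
[zwo] — σ1 onset /zw/ (2C), coda /∅/ ok → phonotactically legal
[bnon] — violates constraint (d): syllable 1 coda contains /n/ → phonotactically illegal
[wdo.fbaf] — σ1 onset /wd/ (2C), coda /∅/ ok; σ2 onset /fb/ (2C), coda /f/ ok → phonotactically legal
[rezw] — violates constraint (c): syllable 1 coda /zw/ has 2 consonants (> 1) → phonotactically illegal
[peb.nro] — σ1 onset /p/, coda /b/ ok; σ2 onset /nr/ (2C), coda /∅/ ok → phonotactically legal
[bkudp] — violates constraint (c): syllable 1 coda /dp/ has 2 consonants (> 1) → phonotactically illegal
Phonotactically legal: [zwo], [wdo.fbaf], [peb.nro] → 3.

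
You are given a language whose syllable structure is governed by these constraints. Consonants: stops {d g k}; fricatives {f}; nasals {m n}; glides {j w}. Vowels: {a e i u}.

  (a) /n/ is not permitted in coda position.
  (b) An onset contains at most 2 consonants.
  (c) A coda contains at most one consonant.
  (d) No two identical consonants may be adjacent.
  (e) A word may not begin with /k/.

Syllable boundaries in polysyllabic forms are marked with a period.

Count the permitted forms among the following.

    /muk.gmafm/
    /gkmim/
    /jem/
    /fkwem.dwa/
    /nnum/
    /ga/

/muk.gmafm/ — violates constraint (c): syllable 2 coda /fm/ has 2 consonants (> 1) → not permitted
/gkmim/ — violates constraint (b): syllable 1 onset /gkm/ has 3 consonants (> 2) → not permitted
/jem/ — σ1 onset /j/, coda /m/ ok → permitted
/fkwem.dwa/ — violates constraint (b): syllable 1 onset /fkw/ has 3 consonants (> 2) → not permitted
/nnum/ — violates constraint (d): adjacent identical consonants /nn/ → not permitted
/ga/ — σ1 onset /g/, coda /∅/ ok → permitted
Permitted: /jem/, /ga/ → 2.

2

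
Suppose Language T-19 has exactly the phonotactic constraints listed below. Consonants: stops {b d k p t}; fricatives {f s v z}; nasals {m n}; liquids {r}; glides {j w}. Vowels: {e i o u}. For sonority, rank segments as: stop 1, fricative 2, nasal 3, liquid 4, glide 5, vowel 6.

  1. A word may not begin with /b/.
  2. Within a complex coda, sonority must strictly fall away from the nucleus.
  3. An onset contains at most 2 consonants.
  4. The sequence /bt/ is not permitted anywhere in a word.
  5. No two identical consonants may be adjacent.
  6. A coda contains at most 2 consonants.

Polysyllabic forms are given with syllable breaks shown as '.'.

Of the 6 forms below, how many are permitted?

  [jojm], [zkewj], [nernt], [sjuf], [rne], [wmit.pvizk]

[jojm] — σ1 onset /j/, coda /jm/ (5→3 falls) ok → permitted
[zkewj] — violates constraint 2: syllable 1 coda /wj/: /w/ (glide, 5) → /j/ (glide, 5) does not fall → not permitted
[nernt] — violates constraint 6: syllable 1 coda /rnt/ has 3 consonants (> 2) → not permitted
[sjuf] — σ1 onset /sj/ (2C), coda /f/ ok → permitted
[rne] — σ1 onset /rn/ (2C), coda /∅/ ok → permitted
[wmit.pvizk] — σ1 onset /wm/ (2C), coda /t/ ok; σ2 onset /pv/ (2C), coda /zk/ (2→1 falls) ok → permitted
Permitted: [jojm], [sjuf], [rne], [wmit.pvizk] → 4.

4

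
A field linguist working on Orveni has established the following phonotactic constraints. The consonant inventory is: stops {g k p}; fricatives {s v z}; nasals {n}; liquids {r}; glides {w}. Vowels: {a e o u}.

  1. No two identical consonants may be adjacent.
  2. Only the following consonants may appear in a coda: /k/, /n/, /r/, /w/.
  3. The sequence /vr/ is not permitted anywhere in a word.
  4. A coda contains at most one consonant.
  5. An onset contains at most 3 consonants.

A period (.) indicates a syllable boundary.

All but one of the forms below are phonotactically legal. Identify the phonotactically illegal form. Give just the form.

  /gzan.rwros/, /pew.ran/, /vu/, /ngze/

/gzan.rwros/

/gzan.rwros/ — violates constraint 2: syllable 2 coda contains /s/, which is not a licensed coda consonant → phonotactically illegal
/pew.ran/ — σ1 onset /p/, coda /w/ ok; σ2 onset /r/, coda /n/ ok → phonotactically legal
/vu/ — σ1 onset /v/, coda /∅/ ok → phonotactically legal
/ngze/ — σ1 onset /ngz/ (3C), coda /∅/ ok → phonotactically legal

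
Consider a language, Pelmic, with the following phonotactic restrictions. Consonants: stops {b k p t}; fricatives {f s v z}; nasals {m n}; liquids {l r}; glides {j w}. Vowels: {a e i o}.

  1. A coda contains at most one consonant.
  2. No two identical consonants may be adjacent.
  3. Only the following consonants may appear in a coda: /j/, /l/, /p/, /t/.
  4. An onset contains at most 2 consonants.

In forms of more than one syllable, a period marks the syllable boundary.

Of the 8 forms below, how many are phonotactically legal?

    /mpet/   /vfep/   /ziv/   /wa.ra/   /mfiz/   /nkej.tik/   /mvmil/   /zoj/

/mpet/ — σ1 onset /mp/ (2C), coda /t/ ok → phonotactically legal
/vfep/ — σ1 onset /vf/ (2C), coda /p/ ok → phonotactically legal
/ziv/ — violates constraint 3: syllable 1 coda contains /v/, which is not a licensed coda consonant → phonotactically illegal
/wa.ra/ — σ1 onset /w/, coda /∅/ ok; σ2 onset /r/, coda /∅/ ok → phonotactically legal
/mfiz/ — violates constraint 3: syllable 1 coda contains /z/, which is not a licensed coda consonant → phonotactically illegal
/nkej.tik/ — violates constraint 3: syllable 2 coda contains /k/, which is not a licensed coda consonant → phonotactically illegal
/mvmil/ — violates constraint 4: syllable 1 onset /mvm/ has 3 consonants (> 2) → phonotactically illegal
/zoj/ — σ1 onset /z/, coda /j/ ok → phonotactically legal
Phonotactically legal: /mpet/, /vfep/, /wa.ra/, /zoj/ → 4.

4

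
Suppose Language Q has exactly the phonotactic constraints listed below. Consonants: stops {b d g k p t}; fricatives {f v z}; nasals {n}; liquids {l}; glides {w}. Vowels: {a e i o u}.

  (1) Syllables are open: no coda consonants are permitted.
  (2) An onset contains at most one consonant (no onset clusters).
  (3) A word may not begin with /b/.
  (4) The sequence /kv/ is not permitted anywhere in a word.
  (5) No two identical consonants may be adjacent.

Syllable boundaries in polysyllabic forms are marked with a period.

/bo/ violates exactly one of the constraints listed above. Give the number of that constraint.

3

/bo/: word begins with /b/.
This is a violation of constraint 3: "A word may not begin with /b/."
The remaining constraints (1, 2, 4, 5) are satisfied.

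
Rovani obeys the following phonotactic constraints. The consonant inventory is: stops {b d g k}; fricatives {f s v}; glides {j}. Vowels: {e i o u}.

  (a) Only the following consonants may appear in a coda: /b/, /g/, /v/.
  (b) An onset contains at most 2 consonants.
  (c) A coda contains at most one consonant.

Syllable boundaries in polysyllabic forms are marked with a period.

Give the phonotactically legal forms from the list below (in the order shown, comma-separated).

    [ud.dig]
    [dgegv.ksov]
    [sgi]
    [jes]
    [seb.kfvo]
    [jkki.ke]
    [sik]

[sgi]

[ud.dig] — violates constraint (a): syllable 1 coda contains /d/, which is not a licensed coda consonant → phonotactically illegal
[dgegv.ksov] — violates constraint (c): syllable 1 coda /gv/ has 2 consonants (> 1) → phonotactically illegal
[sgi] — σ1 onset /sg/ (2C), coda /∅/ ok → phonotactically legal
[jes] — violates constraint (a): syllable 1 coda contains /s/, which is not a licensed coda consonant → phonotactically illegal
[seb.kfvo] — violates constraint (b): syllable 2 onset /kfv/ has 3 consonants (> 2) → phonotactically illegal
[jkki.ke] — violates constraint (b): syllable 1 onset /jkk/ has 3 consonants (> 2) → phonotactically illegal
[sik] — violates constraint (a): syllable 1 coda contains /k/, which is not a licensed coda consonant → phonotactically illegal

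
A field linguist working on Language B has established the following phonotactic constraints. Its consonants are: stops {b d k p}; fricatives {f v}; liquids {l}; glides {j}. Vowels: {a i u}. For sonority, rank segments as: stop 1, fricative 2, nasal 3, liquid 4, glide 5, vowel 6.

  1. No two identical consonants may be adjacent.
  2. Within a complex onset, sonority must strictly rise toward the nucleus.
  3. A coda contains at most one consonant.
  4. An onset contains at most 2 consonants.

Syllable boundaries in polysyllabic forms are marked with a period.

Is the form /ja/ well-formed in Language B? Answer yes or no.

yes

/ja/ — σ1 onset /j/, coda /∅/ ok → well-formed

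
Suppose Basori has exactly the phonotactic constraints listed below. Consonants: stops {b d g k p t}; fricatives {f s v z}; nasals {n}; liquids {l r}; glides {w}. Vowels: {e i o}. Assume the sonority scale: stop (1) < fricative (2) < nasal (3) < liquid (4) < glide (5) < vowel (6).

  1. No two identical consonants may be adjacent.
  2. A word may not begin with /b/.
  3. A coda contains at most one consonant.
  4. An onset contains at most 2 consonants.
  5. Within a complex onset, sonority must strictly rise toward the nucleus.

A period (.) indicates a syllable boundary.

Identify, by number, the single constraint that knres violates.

4

knres: syllable 1 onset /knr/ has 3 consonants (> 2).
This is a violation of constraint 4: "An onset contains at most 2 consonants."
The remaining constraints (1, 2, 3, 5) are satisfied.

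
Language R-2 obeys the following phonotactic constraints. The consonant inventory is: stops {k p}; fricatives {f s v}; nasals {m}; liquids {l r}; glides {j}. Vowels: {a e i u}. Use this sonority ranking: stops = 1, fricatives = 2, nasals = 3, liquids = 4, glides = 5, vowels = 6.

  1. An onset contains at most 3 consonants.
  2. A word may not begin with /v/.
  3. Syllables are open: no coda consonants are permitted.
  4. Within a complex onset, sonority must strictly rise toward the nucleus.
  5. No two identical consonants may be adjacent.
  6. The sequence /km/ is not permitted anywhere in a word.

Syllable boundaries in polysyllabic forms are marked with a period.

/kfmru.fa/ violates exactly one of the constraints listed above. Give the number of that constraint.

1

/kfmru.fa/: syllable 1 onset /kfmr/ has 4 consonants (> 3).
This is a violation of constraint 1: "An onset contains at most 3 consonants."
The remaining constraints (2, 3, 4, 5, 6) are satisfied.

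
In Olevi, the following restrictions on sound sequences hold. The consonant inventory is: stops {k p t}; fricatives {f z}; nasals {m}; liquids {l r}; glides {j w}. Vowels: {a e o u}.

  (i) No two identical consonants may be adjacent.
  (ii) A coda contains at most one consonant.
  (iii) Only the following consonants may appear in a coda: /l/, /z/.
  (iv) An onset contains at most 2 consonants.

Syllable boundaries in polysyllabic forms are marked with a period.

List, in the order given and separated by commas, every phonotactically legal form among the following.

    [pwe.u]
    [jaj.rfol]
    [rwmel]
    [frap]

[pwe.u]

[pwe.u] — σ1 onset /pw/ (2C), coda /∅/ ok; σ2 onset /∅/, coda /∅/ ok → phonotactically legal
[jaj.rfol] — violates constraint (iii): syllable 1 coda contains /j/, which is not a licensed coda consonant → phonotactically illegal
[rwmel] — violates constraint (iv): syllable 1 onset /rwm/ has 3 consonants (> 2) → phonotactically illegal
[frap] — violates constraint (iii): syllable 1 coda contains /p/, which is not a licensed coda consonant → phonotactically illegal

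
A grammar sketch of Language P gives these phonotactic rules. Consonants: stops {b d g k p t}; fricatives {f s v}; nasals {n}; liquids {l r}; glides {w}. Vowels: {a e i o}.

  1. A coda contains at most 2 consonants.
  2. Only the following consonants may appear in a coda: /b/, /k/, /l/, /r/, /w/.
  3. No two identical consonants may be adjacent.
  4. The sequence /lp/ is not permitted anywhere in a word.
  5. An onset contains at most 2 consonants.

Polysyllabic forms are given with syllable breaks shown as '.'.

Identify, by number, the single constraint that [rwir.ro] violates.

[rwir.ro]: adjacent identical consonants /rr/.
This is a violation of constraint 3: "No two identical consonants may be adjacent."
The remaining constraints (1, 2, 4, 5) are satisfied.

3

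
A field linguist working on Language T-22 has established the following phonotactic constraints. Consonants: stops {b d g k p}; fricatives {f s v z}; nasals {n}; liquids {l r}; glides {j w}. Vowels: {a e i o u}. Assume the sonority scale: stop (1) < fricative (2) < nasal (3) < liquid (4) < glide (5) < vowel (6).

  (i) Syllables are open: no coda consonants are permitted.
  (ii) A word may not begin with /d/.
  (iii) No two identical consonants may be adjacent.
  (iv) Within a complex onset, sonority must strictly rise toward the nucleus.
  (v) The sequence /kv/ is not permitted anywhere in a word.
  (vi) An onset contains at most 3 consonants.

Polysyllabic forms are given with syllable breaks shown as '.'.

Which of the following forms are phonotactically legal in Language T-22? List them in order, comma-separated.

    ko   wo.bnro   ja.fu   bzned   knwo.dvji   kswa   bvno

ko — σ1 onset /k/, coda /∅/ ok → phonotactically legal
wo.bnro — σ1 onset /w/, coda /∅/ ok; σ2 onset /bnr/ (1→3→4 rises), coda /∅/ ok → phonotactically legal
ja.fu — σ1 onset /j/, coda /∅/ ok; σ2 onset /f/, coda /∅/ ok → phonotactically legal
bzned — violates constraint (i): syllable 1 coda /d/ has 1 consonant (> 0) → phonotactically illegal
knwo.dvji — σ1 onset /knw/ (1→3→5 rises), coda /∅/ ok; σ2 onset /dvj/ (1→2→5 rises), coda /∅/ ok → phonotactically legal
kswa — σ1 onset /ksw/ (1→2→5 rises), coda /∅/ ok → phonotactically legal
bvno — σ1 onset /bvn/ (1→2→3 rises), coda /∅/ ok → phonotactically legal

ko, wo.bnro, ja.fu, knwo.dvji, kswa, bvno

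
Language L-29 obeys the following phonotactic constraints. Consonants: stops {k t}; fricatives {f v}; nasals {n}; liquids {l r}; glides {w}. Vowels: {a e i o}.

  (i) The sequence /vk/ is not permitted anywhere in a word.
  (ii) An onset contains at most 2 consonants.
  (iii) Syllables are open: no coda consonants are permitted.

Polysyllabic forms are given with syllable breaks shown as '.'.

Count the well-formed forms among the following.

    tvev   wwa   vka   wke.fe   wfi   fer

tvev — violates constraint (iii): syllable 1 coda /v/ has 1 consonant (> 0) → ill-formed
wwa — σ1 onset /ww/ (2C), coda /∅/ ok → well-formed
vka — violates constraint (i): contains banned sequence /vk/ → ill-formed
wke.fe — σ1 onset /wk/ (2C), coda /∅/ ok; σ2 onset /f/, coda /∅/ ok → well-formed
wfi — σ1 onset /wf/ (2C), coda /∅/ ok → well-formed
fer — violates constraint (iii): syllable 1 coda /r/ has 1 consonant (> 0) → ill-formed
Well-formed: wwa, wke.fe, wfi → 3.

3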